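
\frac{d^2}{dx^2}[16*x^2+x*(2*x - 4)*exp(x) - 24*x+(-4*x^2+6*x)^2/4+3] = 2*x^2*exp(x) + 48*x^2 + 4*x*exp(x) - 72*x - 4*exp(x) + 50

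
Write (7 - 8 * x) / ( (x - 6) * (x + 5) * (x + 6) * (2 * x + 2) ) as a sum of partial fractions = -11/(24*(x + 6)) + 47/(88*(x + 5)) - 3/(56*(x + 1)) - 41/(1848*(x - 6))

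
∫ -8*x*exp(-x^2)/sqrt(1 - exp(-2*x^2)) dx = 4*acsc(exp(x^2)) + C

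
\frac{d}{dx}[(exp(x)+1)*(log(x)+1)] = (x*exp(x)*log(x) + x*exp(x) + exp(x) + 1)/x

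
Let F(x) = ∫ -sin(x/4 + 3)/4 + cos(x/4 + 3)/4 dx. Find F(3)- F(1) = sqrt(2)*(sin((pi + 15)/4) - sin((pi + 13)/4))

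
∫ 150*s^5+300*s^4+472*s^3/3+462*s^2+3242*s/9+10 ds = 25*s^6 + 60*s^5 + 118*s^4/3 + 154*s^3 + 1621*s^2/9 + 10*s + C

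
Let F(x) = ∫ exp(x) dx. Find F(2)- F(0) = -1 + exp(2)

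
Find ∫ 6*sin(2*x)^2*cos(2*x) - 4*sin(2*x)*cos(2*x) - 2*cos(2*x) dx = (sin(2*x)^2 - sin(2*x) - 1)*sin(2*x) + C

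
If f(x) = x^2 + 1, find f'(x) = 2*x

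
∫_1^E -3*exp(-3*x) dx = -exp(-3) + exp(-3*E)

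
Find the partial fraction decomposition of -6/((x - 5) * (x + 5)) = 3/(5*(x + 5)) - 3/(5*(x - 5))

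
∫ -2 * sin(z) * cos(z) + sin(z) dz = (cos(z) - 1)*cos(z) + C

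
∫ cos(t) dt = sin(t) + C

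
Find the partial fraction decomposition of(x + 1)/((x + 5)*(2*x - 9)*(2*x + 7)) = 5/(48*(2*x + 7)) + 11/(304*(2*x - 9)) - 4/(57*(x + 5))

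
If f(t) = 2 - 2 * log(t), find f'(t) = -2/t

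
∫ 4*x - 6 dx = 2*x^2 - 6*x + C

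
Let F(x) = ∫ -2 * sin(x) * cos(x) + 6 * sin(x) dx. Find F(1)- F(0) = -4 + (-3 + cos(1))^2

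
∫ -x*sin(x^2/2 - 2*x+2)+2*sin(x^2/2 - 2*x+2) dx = cos((x - 2)^2/2) + C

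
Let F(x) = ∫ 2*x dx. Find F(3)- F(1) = 8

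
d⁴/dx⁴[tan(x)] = 24*tan(x)^5 + 40*tan(x)^3 + 16*tan(x)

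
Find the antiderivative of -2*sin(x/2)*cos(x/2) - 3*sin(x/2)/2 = 3*cos(x/2) + cos(x) + C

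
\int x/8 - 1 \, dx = x^2/16 - x + C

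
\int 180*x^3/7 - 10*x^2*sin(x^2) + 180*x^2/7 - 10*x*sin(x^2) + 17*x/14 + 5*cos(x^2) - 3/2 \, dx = 5*x^2*(3*x + 2)^2/7 - 9*x^2/4 - 3*x/2 + (5*x + 5)*cos(x^2) + C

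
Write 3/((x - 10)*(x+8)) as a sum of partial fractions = -1/(6*(x + 8)) + 1/(6*(x - 10))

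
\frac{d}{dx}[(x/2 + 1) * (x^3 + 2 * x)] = 2*x^3 + 3*x^2 + 2*x + 2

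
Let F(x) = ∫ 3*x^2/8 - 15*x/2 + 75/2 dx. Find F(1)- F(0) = 271/8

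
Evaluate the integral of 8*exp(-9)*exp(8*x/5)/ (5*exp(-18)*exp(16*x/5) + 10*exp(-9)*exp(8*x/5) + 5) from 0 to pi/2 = -exp(-9)/(exp(-9) + 1) + exp(-9 + 4*pi/5)/(exp(-9 + 4*pi/5) + 1)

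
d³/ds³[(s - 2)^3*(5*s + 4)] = 120*s - 156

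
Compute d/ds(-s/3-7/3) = -1/3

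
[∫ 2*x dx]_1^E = -1 + exp(2)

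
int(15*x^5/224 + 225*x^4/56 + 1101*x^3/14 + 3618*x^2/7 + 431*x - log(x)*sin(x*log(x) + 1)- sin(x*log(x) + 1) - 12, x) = 5*x^3*(x + 24)^3/448 + 3*x^2*(x + 24)^2/8 - x^2/2 - 12*x + cos(x*log(x) + 1) + C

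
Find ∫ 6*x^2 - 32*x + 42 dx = 2*x^3 - 16*x^2 + 42*x + C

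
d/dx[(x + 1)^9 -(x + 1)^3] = 9*x^8 + 72*x^7 + 252*x^6 + 504*x^5 + 630*x^4 + 504*x^3 + 249*x^2 + 66*x + 6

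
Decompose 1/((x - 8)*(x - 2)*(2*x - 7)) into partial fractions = -4/(27*(2*x - 7)) + 1/(18*(x - 2)) + 1/(54*(x - 8))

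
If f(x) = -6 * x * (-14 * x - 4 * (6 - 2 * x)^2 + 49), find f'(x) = 288*x^2 - 984*x + 570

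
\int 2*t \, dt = t^2 + C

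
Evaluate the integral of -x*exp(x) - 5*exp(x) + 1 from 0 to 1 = 5 - 5*E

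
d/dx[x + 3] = 1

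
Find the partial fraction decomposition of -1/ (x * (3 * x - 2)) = -3/(2*(3*x - 2)) + 1/(2*x)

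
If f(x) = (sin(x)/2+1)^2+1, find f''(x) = -sin(x) + cos(2*x)/2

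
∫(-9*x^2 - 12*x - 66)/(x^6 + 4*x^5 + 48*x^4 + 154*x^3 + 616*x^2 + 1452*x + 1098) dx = acot(x^3/3 + 2*x^2/3 + 22*x/3 + 11) + C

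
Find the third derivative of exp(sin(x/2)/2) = (-12*sin(x) - 13*cos(x/2) + cos(3*x/2))*exp(sin(x/2)/2)/256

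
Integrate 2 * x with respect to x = x^2 + C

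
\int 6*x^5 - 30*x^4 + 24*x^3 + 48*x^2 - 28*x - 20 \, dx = x^6 - 6*x^5 + 6*x^4 + 16*x^3 - 14*x^2 - 20*x + C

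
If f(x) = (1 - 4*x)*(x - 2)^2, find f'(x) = -12*x^2 + 34*x - 20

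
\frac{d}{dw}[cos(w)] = -sin(w)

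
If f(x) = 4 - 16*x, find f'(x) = -16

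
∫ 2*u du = u^2 + C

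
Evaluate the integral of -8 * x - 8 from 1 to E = 16 - 4*(1 + E)^2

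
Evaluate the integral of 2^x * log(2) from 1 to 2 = 2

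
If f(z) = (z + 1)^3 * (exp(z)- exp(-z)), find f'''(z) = (z^3*exp(2*z) + z^3 + 12*z^2*exp(2*z) - 6*z^2 + 39*z*exp(2*z) + 3*z + 34*exp(2*z) + 4)*exp(-z)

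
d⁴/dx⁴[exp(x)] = exp(x)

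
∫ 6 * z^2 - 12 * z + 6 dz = 2*z^3 - 6*z^2 + 6*z + C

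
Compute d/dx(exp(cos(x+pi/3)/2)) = -exp(cos(x + pi/3)/2)*sin(x + pi/3)/2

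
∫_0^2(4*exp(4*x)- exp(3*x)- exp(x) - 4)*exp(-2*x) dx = -exp(2) + exp(-2) + 2*(-exp(-2) + exp(2))^2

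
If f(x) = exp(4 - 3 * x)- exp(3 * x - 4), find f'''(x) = (-27*exp(6*x - 8) - 27)*exp(4 - 3*x)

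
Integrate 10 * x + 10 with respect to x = 5*x^2 + 10*x + C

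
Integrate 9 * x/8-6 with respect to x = 9*x^2/16 - 6*x + C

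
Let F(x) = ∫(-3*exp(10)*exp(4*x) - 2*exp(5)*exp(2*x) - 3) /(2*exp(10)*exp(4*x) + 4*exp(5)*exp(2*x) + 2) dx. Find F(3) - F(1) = -3 - exp(7)/(1 + exp(7)) + exp(11)/(1 + exp(11))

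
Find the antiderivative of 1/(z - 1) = log(z - 1) + C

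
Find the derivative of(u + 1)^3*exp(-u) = (-u^3 + 3*u + 2)*exp(-u)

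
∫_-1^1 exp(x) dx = E - exp(-1)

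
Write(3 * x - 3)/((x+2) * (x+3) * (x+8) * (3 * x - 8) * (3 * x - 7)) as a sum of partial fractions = -27/(1612*(3*x - 7)) + 135/(7616*(3*x - 8)) - 9/(9920*(x + 8)) + 3/(340*(x + 3)) - 3/(364*(x + 2))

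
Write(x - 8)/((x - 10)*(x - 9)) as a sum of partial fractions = -1/(x - 9) + 2/(x - 10)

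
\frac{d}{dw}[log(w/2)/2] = 1/(2*w)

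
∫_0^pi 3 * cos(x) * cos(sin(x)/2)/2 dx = 0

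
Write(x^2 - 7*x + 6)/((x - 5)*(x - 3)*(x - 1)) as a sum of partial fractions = 3/(2*(x - 3)) - 1/(2*(x - 5))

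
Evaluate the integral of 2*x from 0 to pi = pi^2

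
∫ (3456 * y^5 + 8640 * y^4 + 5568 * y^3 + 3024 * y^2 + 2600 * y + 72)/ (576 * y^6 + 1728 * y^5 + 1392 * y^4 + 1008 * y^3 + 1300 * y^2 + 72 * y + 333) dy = log(4*(12*y^3 + 18*y^2 + y + 9)^2/9 + 1) + C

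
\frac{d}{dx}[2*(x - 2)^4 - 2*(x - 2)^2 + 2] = 8*x^3 - 48*x^2 + 92*x - 56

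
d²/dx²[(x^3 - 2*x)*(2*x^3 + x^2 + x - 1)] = 60*x^4 + 20*x^3 - 36*x^2 - 18*x - 4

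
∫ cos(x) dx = sin(x) + C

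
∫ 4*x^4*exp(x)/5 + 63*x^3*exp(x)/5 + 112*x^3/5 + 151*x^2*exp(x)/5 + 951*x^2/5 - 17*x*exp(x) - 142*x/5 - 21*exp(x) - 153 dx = (4*x + 7)*(x^2 + 10*x - 15)*(x*exp(x) + 7*x - 3)/5 + C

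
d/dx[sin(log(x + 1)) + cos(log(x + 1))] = sqrt(2)*cos(log(x + 1) + pi/4)/(x + 1)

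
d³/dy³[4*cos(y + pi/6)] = 4*sin(y + pi/6)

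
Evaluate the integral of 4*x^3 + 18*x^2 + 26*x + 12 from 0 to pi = -4 + (2 + 3*pi + pi^2)^2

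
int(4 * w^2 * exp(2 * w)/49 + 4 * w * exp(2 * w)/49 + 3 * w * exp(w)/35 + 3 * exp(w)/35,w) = w*(10*w*exp(w) + 21)*exp(w)/245 + C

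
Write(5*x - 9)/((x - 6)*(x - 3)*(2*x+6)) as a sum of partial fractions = -2/(9*(x + 3)) - 1/(6*(x - 3)) + 7/(18*(x - 6))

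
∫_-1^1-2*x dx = 0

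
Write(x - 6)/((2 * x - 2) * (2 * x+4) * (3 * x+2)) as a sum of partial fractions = 3/(4*(3*x + 2)) - 1/(6*(x + 2)) - 1/(12*(x - 1))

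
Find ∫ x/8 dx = x^2/16 + C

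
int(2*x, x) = x^2 + C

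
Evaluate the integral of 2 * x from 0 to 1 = 1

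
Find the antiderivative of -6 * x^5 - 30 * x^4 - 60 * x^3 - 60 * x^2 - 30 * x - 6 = -x^6 - 6*x^5 - 15*x^4 - 20*x^3 - 15*x^2 - 6*x + C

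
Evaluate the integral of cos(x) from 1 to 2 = -sin(1) + sin(2)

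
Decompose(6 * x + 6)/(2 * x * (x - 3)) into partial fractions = 4/(x - 3) - 1/x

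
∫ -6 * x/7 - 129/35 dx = -3*x^2/7 - 129*x/35 + C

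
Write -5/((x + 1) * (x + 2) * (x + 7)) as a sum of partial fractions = -1/(6*(x + 7)) + 1/(x + 2) - 5/(6*(x + 1))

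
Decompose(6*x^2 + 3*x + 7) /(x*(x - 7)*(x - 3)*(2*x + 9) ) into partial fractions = -8/(27*(2*x + 9)) - 7/(18*(x - 3)) + 1/(2*(x - 7)) + 1/(27*x)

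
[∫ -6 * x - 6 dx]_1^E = 12 - 3*(1 + E)^2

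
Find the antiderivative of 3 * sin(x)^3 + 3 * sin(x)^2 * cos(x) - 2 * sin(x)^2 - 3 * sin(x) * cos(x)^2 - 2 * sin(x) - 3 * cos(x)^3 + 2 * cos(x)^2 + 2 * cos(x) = sin(2*x) + sqrt(2)*sin(x + pi/4)/2 + sqrt(2)*cos(3*x + pi/4)/2 + C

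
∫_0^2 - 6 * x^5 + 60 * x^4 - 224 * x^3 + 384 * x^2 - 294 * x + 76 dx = 12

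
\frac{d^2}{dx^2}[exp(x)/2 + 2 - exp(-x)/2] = (exp(2*x) - 1)*exp(-x)/2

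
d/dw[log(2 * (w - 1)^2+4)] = (2*w - 2)/(w^2 - 2*w + 3)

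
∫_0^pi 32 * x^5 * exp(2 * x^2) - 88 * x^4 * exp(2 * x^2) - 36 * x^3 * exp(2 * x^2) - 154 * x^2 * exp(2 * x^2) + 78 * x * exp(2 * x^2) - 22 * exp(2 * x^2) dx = (7 - 2*pi)*(-4*pi^3 - 3*pi^2 - 2*pi + 4)*exp(2*pi^2) - 28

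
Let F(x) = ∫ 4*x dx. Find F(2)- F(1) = 6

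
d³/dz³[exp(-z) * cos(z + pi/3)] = -2*sqrt(2)*exp(-z)*sin(z + pi/12)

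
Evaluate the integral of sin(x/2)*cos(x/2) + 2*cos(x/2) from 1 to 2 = -(sin(1/2) + 2)^2 + (sin(1) + 2)^2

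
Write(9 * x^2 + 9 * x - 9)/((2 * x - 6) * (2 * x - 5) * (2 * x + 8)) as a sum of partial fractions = -279/(52*(2*x - 5)) + 99/(364*(x + 4)) + 99/(28*(x - 3))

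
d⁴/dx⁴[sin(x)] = sin(x)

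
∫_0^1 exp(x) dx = -1 + E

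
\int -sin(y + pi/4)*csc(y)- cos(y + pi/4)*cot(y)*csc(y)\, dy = sqrt(2)*(-1 + 1/tan(y))/2 + C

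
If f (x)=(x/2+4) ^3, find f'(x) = 3*x^2/8 + 6*x + 24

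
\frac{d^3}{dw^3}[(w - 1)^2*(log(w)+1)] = (2*w^2 + 2*w + 2)/w^3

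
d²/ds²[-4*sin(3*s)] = 36*sin(3*s)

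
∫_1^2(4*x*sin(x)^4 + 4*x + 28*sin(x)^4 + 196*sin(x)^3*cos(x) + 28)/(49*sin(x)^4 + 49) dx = -log(sin(1)^4 + 1) + log(sin(2)^4 + 1) + 34/49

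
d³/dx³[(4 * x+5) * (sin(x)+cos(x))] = 4*x*sin(x) - 4*x*cos(x) - 7*sin(x) - 17*cos(x)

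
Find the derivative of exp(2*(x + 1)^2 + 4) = 4*x*exp(2*x^2 + 4*x + 6) + 4*exp(2*x^2 + 4*x + 6)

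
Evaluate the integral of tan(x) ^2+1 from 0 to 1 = tan(1)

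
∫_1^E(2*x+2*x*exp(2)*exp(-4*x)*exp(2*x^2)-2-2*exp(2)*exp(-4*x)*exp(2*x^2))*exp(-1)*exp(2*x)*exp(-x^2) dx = -exp(-(-1 + E)^2) + exp((-1 + E)^2)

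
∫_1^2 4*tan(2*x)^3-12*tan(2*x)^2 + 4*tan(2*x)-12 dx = -(-3 + tan(2))^2 + (-3 + tan(4))^2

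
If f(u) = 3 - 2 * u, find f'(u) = -2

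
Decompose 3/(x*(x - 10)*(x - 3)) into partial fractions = -1/(7*(x - 3)) + 3/(70*(x - 10)) + 1/(10*x)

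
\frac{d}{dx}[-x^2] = -2*x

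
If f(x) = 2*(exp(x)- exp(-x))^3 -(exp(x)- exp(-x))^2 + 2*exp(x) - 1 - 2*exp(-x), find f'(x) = (6*exp(6*x) - 2*exp(5*x) - 4*exp(4*x) - 4*exp(2*x) + 2*exp(x) + 6)*exp(-3*x)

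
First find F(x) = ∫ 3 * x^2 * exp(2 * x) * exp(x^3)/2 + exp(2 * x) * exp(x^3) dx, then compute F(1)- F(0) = -1/2 + exp(3)/2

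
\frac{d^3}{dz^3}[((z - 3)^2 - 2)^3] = 120*z^3 - 1080*z^2 + 3096*z - 2808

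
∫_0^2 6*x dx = 12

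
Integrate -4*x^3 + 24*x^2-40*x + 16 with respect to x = -x^4 + 8*x^3 - 20*x^2 + 16*x + C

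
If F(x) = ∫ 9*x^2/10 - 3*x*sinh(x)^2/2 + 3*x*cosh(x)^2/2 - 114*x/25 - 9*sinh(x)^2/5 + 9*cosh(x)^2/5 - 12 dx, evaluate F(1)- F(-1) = -99/5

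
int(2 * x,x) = x^2 + C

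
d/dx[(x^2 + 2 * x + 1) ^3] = 6*x^5 + 30*x^4 + 60*x^3 + 60*x^2 + 30*x + 6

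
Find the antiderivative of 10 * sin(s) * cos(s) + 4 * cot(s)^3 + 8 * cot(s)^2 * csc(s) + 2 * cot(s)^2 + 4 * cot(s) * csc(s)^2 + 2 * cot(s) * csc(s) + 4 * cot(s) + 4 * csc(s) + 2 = -2*(cot(s) + csc(s))^2 - 5*cos(s)^2 - 2*cot(s) - 2*csc(s) + C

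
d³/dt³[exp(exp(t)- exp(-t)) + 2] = (exp(exp(t) - exp(-t)) - 3*exp(t + exp(t) - exp(-t)) + 4*exp(2*t + exp(t) - exp(-t)) + 4*exp(4*t + exp(t) - exp(-t)) + 3*exp(5*t + exp(t) - exp(-t)) + exp(6*t + exp(t) - exp(-t)))*exp(-3*t)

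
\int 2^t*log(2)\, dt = 2^t + C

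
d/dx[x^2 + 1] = 2*x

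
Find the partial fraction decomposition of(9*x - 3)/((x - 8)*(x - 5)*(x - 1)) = 3/(14*(x - 1)) - 7/(2*(x - 5)) + 23/(7*(x - 8))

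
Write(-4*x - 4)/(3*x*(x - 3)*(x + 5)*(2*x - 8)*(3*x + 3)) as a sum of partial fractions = 1/(1620*(x + 5)) + 1/(108*(x - 3)) - 1/(162*(x - 4)) - 1/(270*x)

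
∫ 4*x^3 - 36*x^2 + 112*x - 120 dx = x^4 - 12*x^3 + 56*x^2 - 120*x + C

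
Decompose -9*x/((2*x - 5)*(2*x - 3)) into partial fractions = 27/(4*(2*x - 3)) - 45/(4*(2*x - 5))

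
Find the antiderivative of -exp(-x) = exp(-x) + C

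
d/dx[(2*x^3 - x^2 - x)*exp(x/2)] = x^3*exp(x/2) + 11*x^2*exp(x/2)/2 - 5*x*exp(x/2)/2 - exp(x/2)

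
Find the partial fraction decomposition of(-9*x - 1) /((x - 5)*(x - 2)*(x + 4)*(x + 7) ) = -31/(162*(x + 7)) + 35/(162*(x + 4)) + 19/(162*(x - 2)) - 23/(162*(x - 5))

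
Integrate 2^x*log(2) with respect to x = 2^x + C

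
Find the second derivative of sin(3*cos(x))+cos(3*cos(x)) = -3*sqrt(2)*(3*sin(x)^2*sin(3*cos(x) + pi/4) + cos(x)*cos(3*cos(x) + pi/4))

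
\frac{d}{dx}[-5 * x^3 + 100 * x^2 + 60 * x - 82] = -15*x^2 + 200*x + 60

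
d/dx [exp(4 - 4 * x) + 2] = -4*exp(4 - 4*x)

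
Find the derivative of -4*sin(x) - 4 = -4*cos(x)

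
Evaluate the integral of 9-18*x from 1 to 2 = -18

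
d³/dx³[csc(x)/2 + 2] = (1/2 - 3/sin(x)^2)*cos(x)/sin(x)^2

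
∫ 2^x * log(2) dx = 2^x + C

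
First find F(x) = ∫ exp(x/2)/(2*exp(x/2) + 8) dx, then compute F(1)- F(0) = -log(5) + log(exp(1/2) + 4)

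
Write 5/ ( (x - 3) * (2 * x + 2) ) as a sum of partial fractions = -5/(8*(x + 1)) + 5/(8*(x - 3))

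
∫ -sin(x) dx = cos(x) + C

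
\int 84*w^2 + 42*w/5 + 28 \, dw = 28*w^3 + 21*w^2/5 + 28*w + C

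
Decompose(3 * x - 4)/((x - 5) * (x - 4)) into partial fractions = -8/(x - 4) + 11/(x - 5)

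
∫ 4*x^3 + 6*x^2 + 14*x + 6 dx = x^4 + 2*x^3 + 7*x^2 + 6*x + C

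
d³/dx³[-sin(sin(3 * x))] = 27*(-3*sin(3*x)*sin(sin(3*x)) + cos(3*x)^2*cos(sin(3*x)) + cos(sin(3*x)))*cos(3*x)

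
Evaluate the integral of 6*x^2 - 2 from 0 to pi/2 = -pi + pi^3/4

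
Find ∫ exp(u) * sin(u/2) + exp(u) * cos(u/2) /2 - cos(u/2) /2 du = (exp(u) - 1)*sin(u/2) + C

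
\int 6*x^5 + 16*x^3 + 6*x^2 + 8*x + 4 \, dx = x^6 + 4*x^4 + 2*x^3 + 4*x^2 + 4*x + C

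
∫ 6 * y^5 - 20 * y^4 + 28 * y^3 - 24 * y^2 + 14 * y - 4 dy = y^6 - 4*y^5 + 7*y^4 - 8*y^3 + 7*y^2 - 4*y + C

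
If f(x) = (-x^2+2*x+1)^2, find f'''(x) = 24*x - 24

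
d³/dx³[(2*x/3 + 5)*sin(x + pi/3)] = -2*x*cos(x + pi/3)/3 - 2*sin(x + pi/3) - 5*cos(x + pi/3)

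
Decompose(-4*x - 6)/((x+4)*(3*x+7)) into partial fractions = 2/(3*x + 7) - 2/(x + 4)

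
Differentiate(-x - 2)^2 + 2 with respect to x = 2*x + 4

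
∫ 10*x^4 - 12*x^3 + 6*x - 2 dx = 2*x^5 - 3*x^4 + 3*x^2 - 2*x + C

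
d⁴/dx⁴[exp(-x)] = exp(-x)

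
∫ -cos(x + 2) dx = -sin(x + 2) + C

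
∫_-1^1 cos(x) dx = 2*sin(1)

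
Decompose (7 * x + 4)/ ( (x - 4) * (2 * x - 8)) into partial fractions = 7/(2*(x - 4)) + 16/(x - 4)^2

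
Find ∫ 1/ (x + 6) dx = log(x/2 + 3) + C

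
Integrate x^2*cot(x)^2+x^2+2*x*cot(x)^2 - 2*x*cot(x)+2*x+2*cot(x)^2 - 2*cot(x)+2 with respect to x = (-x^2 - 2*x - 2)*cot(x) + C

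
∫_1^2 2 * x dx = 3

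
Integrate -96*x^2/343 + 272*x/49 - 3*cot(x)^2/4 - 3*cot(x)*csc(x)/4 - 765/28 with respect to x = -32*x^3/343 + 136*x^2/49 - 186*x/7 + 3/(4*tan(x)) + 3/(4*sin(x)) + C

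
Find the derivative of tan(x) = cos(x)^(-2)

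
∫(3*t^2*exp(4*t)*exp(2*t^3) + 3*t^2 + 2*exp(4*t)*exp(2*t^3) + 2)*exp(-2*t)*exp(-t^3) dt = 2*sinh(t*(t^2 + 2)) + C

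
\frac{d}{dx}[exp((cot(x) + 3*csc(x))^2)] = -2*(3*cos(x)^2 + 10*cos(x) + 3)*exp(6*cos(x)/sin(x)^2)*exp(9/sin(x)^2)*exp(tan(x)^(-2))/sin(x)^3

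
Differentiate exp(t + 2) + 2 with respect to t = exp(t + 2)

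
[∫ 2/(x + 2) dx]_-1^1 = -log(2) + log(18)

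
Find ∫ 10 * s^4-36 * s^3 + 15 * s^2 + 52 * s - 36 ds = 2*s^5 - 9*s^4 + 5*s^3 + 26*s^2 - 36*s + C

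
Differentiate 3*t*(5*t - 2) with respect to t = 30*t - 6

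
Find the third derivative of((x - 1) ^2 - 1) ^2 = 24*x - 24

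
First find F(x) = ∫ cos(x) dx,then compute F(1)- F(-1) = 2*sin(1)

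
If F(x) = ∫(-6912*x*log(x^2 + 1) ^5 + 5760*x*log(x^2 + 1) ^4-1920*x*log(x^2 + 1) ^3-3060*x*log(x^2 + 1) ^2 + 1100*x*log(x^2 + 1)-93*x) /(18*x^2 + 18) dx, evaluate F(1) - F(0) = -2*(-2*log(2)^2 + log(2)/3 + 4*log(2)^3 + 2)^2 - log(2)^2/2 + log(2)/12 + log(2)^3 + 8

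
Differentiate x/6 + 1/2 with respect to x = 1/6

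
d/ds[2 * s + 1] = 2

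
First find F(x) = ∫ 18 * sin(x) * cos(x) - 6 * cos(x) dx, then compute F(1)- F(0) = -1 + (-1 + 3*sin(1))^2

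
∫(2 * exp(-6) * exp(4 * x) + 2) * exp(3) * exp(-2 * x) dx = 2*sinh(2*x - 3) + C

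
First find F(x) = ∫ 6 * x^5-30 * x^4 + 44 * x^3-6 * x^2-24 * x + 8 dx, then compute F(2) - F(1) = 0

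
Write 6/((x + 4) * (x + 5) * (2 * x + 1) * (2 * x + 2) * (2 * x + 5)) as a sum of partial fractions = 2/(15*(2*x + 5)) + 2/(21*(2*x + 1)) + 1/(60*(x + 5)) - 1/(21*(x + 4)) - 1/(12*(x + 1))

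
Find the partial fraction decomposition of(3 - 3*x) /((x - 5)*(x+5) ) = -9/(5*(x + 5)) - 6/(5*(x - 5))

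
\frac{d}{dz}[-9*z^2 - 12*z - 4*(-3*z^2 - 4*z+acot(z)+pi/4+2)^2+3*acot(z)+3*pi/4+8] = (-144*z^5 - 288*z^4 + 48*z^3*acot(z) - 194*z^3 + 12*pi*z^3 + 32*z^2*acot(z) - 260*z^2 + 8*pi*z^2 + 48*z*acot(z) - 82*z + 12*pi*z + 40*acot(z) + 10*pi + 65)/(z^2 + 1)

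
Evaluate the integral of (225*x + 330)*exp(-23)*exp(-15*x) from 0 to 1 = -38*exp(-38) + 23*exp(-23)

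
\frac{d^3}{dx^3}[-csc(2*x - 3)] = 48*cot(2*x - 3)^3*csc(2*x - 3) + 40*cot(2*x - 3)*csc(2*x - 3)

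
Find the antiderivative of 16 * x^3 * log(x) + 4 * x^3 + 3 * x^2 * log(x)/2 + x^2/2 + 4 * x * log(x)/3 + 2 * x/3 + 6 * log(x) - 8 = x*((24*x^3 + 3*x^2 + 4*x + 36)*log(x) - 84)/6 + C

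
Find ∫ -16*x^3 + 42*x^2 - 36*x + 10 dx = -4*x^4 + 14*x^3 - 18*x^2 + 10*x + C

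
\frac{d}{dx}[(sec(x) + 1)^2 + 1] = 2*(1 + 1/cos(x))*sin(x)/cos(x)^2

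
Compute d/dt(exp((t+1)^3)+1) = 3*t^2*exp(t^3 + 3*t^2 + 3*t + 1) + 6*t*exp(t^3 + 3*t^2 + 3*t + 1) + 3*exp(t^3 + 3*t^2 + 3*t + 1)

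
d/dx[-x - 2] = -1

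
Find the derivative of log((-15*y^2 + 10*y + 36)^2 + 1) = (900*y^3 - 900*y^2 - 1960*y + 720)/(225*y^4 - 300*y^3 - 980*y^2 + 720*y + 1297)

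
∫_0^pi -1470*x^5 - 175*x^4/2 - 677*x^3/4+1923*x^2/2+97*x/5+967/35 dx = -5*(-5 + 3*pi/5 + pi^2/4 + 7*pi^3)^2 - 28*pi^3 - pi^2 - 83*pi/35 + 125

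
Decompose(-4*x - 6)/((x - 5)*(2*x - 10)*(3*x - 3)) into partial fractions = -5/(48*(x - 1)) + 5/(48*(x - 5)) - 13/(12*(x - 5)^2)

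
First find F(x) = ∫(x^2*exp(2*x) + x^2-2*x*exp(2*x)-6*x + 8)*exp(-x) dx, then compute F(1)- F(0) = E - exp(-1)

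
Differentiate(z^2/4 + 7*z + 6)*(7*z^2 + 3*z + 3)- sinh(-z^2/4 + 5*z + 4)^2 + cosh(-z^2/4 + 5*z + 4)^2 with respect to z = 7*z^3 + 597*z^2/4 + 255*z/2 + 39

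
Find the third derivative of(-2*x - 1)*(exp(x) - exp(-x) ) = (-2*x*exp(2*x) - 2*x - 7*exp(2*x) + 5)*exp(-x)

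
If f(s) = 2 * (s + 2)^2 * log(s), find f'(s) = (4*s^2*log(s) + 2*s^2 + 8*s*log(s) + 8*s + 8)/s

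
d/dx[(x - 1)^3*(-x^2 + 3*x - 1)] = -5*x^4 + 24*x^3 - 39*x^2 + 26*x - 6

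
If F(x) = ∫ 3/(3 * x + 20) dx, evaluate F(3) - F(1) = -log(23) + log(29)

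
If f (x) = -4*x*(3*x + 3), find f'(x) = -24*x - 12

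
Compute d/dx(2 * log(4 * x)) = 2/x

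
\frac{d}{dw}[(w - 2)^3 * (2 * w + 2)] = 8*w^3 - 30*w^2 + 24*w + 8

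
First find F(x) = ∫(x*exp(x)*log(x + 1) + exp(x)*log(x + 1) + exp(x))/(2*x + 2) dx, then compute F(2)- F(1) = -E*log(2)/2 + exp(2)*log(3)/2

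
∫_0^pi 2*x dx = pi^2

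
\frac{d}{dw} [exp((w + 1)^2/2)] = w*exp(w^2/2 + w + 1/2) + exp(w^2/2 + w + 1/2)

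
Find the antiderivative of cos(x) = sin(x) + C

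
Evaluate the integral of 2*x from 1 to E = -1 + exp(2)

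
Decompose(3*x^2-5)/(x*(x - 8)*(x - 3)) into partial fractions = -22/(15*(x - 3)) + 187/(40*(x - 8)) - 5/(24*x)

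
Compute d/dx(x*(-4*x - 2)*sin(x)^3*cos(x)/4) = (4*x^2*sin(x)^2 - 3*x^2 - 2*sqrt(2)*x*sin(x)*cos(x + pi/4) - 3*x/2 - sin(x)*cos(x)/2)*sin(x)^2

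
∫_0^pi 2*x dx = pi^2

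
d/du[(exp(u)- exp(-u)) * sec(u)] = sqrt(2)*(exp(2*u)*sin(u + pi/4) + cos(u + pi/4))*exp(-u)/cos(u)^2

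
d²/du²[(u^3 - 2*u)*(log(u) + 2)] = (6*u^2*log(u) + 17*u^2 - 2)/u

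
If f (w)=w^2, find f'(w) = 2*w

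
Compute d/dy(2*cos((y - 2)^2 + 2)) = 4*(2 - y)*sin(y^2 - 4*y + 6)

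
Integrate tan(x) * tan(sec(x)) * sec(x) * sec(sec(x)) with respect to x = sec(sec(x)) + C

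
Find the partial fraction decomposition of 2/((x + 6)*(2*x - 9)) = 4/(21*(2*x - 9)) - 2/(21*(x + 6))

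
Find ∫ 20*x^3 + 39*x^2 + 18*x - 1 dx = 5*x^4 + 13*x^3 + 9*x^2 - x + C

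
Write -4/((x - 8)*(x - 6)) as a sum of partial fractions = 2/(x - 6) - 2/(x - 8)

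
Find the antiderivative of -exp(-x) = exp(-x) + C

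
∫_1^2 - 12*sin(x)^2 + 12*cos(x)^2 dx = -6*sin(2) + 6*sin(4)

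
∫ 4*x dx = 2*x^2 + C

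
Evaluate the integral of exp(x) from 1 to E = -E + exp(E)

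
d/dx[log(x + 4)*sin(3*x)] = (3*x*log(x + 4)*cos(3*x) + 12*log(x + 4)*cos(3*x) + sin(3*x))/(x + 4)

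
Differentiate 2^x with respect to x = 2^x*log(2)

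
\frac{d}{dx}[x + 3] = 1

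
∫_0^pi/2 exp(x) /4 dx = -1/4 + exp(pi/2)/4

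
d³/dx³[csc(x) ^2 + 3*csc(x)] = (3 + 8/sin(x) - 18/sin(x)^2 - 24/sin(x)^3)*cos(x)/sin(x)^2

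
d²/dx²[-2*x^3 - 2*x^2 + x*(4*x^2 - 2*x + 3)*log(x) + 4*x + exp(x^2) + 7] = (4*x^3*exp(x^2) + 24*x^2*log(x) + 8*x^2 + 2*x*exp(x^2) - 4*x*log(x) - 10*x + 3)/x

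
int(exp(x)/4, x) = exp(x)/4 + C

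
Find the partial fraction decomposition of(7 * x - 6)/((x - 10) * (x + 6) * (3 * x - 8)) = -57/(286*(3*x - 8)) - 3/(26*(x + 6)) + 2/(11*(x - 10))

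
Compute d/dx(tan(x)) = cos(x)^(-2)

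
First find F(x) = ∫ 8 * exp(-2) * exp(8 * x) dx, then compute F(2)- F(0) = -exp(-2) + exp(14)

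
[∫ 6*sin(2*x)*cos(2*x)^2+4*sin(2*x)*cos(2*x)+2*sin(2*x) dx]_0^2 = -cos(4)^2 - cos(4)^3 - cos(4) + 3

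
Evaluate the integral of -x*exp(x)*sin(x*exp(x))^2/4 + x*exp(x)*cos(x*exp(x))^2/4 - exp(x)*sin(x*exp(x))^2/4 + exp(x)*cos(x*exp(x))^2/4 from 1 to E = sin(2*E*exp(E))/8 - sin(2*E)/8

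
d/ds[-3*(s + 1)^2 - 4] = -6*s - 6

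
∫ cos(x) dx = sin(x) + C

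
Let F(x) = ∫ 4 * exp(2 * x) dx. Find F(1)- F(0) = 2*E*(E - exp(-1))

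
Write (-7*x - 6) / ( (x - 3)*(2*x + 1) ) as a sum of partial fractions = 5/(7*(2*x + 1)) - 27/(7*(x - 3))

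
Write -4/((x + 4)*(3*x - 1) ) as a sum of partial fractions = -12/(13*(3*x - 1)) + 4/(13*(x + 4))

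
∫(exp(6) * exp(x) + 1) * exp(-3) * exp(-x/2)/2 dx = 2*sinh(x/2 + 3) + C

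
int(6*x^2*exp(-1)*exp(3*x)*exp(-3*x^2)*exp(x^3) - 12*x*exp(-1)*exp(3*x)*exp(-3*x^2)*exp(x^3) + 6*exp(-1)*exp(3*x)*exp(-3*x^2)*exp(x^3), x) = 2*exp((x - 1)^3) + C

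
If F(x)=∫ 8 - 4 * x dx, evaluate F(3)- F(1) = 0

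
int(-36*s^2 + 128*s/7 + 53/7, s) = -12*s^3 + 64*s^2/7 + 53*s/7 + C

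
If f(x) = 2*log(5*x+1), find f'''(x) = 500/(125*x^3 + 75*x^2 + 15*x + 1)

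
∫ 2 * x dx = x^2 + C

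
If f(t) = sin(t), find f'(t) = cos(t)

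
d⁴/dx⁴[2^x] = 2^x*log(2)^4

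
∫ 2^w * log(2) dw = 2^w + C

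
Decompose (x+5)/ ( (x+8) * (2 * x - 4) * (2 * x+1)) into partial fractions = -3/(25*(2*x + 1)) - 1/(100*(x + 8)) + 7/(100*(x - 2))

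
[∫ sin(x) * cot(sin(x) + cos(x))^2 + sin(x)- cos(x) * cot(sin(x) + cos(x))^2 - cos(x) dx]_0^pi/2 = 0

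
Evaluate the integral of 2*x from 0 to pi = pi^2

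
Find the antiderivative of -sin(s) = cos(s) + C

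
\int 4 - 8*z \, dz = -4*z^2 + 4*z + C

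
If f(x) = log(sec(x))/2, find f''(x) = 1/(2*cos(x)^2)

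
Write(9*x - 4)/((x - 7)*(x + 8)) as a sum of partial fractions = 76/(15*(x + 8)) + 59/(15*(x - 7))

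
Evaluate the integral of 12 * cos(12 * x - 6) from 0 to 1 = 2*sin(6)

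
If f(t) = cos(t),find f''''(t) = cos(t)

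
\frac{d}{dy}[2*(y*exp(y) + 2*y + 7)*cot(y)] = 2*y*exp(y)/tan(y) - 2*y*exp(y)/sin(y)^2 - 4*y/sin(y)^2 + 2*exp(y)/tan(y) + 4/tan(y) - 14/sin(y)^2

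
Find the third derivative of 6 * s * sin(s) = -6*s*cos(s) - 18*sin(s)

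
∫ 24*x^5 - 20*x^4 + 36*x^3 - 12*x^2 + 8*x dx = 4*x^6 - 4*x^5 + 9*x^4 - 4*x^3 + 4*x^2 + C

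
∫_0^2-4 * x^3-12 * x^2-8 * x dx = -64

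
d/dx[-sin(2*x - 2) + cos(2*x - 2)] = -2*sin(2*x - 2) - 2*cos(2*x - 2)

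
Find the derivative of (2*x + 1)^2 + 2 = 8*x + 4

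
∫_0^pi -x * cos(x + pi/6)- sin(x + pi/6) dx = pi/2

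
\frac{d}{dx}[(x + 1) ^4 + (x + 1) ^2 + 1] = 4*x^3 + 12*x^2 + 14*x + 6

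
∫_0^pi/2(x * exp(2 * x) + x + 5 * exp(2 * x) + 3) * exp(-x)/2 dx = (pi/4 + 2)*(-exp(-pi/2) + exp(pi/2))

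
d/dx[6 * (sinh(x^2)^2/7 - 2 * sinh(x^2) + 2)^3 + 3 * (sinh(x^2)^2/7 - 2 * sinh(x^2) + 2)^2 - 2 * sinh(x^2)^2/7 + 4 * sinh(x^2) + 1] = 8*x*(9*sinh(x^2)^5/343 - 45*sinh(x^2)^4/49 + 543*sinh(x^2)^3/49 - 369*sinh(x^2)^2/7 + 587*sinh(x^2)/7 - 41)*cosh(x^2)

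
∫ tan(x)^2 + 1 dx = tan(x) + C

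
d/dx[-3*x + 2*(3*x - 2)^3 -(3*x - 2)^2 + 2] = 162*x^2 - 234*x + 81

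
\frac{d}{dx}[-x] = -1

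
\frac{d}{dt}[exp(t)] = exp(t)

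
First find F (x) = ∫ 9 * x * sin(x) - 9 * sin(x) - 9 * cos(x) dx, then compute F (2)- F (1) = -9*cos(2)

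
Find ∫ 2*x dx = x^2 + C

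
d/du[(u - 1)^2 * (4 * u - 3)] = 12*u^2 - 22*u + 10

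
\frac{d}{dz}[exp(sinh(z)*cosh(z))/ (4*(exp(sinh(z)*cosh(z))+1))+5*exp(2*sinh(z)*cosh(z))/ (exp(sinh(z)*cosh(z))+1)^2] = (exp(sinh(2*z)/2) + 41*exp(sinh(2*z)))*cosh(2*z)/(4*(exp(sinh(2*z)/2) + 1)^3)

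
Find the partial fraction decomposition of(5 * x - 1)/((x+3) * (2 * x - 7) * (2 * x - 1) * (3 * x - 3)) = 1/(21*(2*x - 1)) + 11/(195*(2*x - 7)) + 4/(273*(x + 3)) - 1/(15*(x - 1))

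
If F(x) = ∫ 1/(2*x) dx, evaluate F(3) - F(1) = log(3)/2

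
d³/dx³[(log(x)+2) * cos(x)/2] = (x^3*log(x)*sin(x) + 2*x^3*sin(x) - 3*x^2*cos(x) + 3*x*sin(x) + 2*cos(x))/(2*x^3)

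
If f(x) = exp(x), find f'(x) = exp(x)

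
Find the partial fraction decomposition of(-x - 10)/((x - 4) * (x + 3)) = 1/(x + 3) - 2/(x - 4)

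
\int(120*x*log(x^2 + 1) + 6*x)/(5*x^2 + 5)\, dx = 3*(10*log(x^2 + 1) + 1)*log(x^2 + 1)/5 + C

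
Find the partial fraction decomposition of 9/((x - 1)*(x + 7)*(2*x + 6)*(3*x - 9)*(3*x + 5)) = 243/(14336*(3*x + 5)) + 3/(10240*(x + 7)) - 1/(256*(x + 3)) - 3/(1024*(x - 1)) + 1/(1120*(x - 3))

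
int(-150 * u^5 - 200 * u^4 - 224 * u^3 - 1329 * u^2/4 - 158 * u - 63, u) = -25*u^6 - 40*u^5 - 56*u^4 - 443*u^3/4 - 79*u^2 - 63*u + C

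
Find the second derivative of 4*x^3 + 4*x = 24*x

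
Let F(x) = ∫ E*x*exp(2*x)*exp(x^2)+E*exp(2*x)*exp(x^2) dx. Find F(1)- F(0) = -E/2 + exp(4)/2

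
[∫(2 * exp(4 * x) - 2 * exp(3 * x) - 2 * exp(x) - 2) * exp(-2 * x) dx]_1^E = -(-1 - exp(-1) + E)^2 + (-1 - exp(-E) + exp(E))^2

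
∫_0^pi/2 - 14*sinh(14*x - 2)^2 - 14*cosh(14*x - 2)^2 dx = sinh(4 - 14*pi)/2 - sinh(4)/2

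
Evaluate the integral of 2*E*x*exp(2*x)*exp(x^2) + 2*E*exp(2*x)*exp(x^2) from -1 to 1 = -1 + exp(4)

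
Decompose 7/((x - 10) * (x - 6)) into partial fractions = -7/(4*(x - 6)) + 7/(4*(x - 10))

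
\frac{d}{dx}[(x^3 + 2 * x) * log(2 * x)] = 3*x^2*log(x) + x^2 + 3*x^2*log(2) + 2*log(x) + 2*log(2) + 2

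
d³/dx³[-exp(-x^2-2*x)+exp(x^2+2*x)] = (8*x^3*exp(2*x^2 + 4*x) + 8*x^3 + 24*x^2*exp(2*x^2 + 4*x) + 24*x^2 + 36*x*exp(2*x^2 + 4*x) + 12*x + 20*exp(2*x^2 + 4*x) - 4)*exp(-x^2 - 2*x)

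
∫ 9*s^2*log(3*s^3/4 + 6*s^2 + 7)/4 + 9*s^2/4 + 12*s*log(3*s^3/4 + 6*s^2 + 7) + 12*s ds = (3*s^3 + 24*s^2 + 28)*log(3*s^3/4 + 6*s^2 + 7)/4 + C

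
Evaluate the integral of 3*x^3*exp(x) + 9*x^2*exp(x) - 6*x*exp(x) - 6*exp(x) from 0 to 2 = 12*exp(2)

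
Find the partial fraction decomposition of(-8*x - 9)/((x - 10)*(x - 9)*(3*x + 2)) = -33/(928*(3*x + 2)) + 81/(29*(x - 9)) - 89/(32*(x - 10))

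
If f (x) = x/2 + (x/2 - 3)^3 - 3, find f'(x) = 3*x^2/8 - 9*x/2 + 14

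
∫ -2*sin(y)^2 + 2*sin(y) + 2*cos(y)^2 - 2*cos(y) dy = (sqrt(2)*sin(y + pi/4) - 1)^2 + C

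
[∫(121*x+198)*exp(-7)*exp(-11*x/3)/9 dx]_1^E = (-11*E/3 - 7)*exp(-11*E/3 - 7) + 32*exp(-32/3)/3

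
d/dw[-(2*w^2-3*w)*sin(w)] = -2*w^2*cos(w) - 4*w*sin(w) + 3*w*cos(w) + 3*sin(w)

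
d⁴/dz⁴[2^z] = 2^z*log(2)^4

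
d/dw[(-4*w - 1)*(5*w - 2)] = 3 - 40*w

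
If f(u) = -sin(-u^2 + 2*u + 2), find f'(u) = 2*(u - 1)*cos(-u^2 + 2*u + 2)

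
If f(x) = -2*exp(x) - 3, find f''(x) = -2*exp(x)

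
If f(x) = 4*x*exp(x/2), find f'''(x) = x*exp(x/2)/2 + 3*exp(x/2)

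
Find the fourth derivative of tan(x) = 24*tan(x)^5 + 40*tan(x)^3 + 16*tan(x)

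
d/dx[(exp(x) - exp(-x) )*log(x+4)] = (x*exp(2*x)*log(x + 4) + x*log(x + 4) + 4*exp(2*x)*log(x + 4) + exp(2*x) + 4*log(x + 4) - 1)/(x*exp(x) + 4*exp(x))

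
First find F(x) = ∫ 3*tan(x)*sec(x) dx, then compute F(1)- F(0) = -3 + 3*sec(1)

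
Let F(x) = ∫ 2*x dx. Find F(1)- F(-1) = 0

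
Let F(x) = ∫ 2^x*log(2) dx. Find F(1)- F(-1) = 3/2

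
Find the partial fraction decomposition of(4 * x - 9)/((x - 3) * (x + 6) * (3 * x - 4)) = 3/(10*(3*x - 4)) - 1/(6*(x + 6)) + 1/(15*(x - 3))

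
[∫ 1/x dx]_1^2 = log(2)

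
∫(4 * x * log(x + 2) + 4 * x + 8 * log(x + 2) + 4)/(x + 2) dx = 4*(x + 1)*log(x + 2) + C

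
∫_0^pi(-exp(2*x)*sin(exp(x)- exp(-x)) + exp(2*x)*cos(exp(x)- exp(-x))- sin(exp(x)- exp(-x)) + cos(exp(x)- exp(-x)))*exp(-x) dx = -1 - sin(-exp(pi) + exp(-pi)) + cos(-exp(pi) + exp(-pi))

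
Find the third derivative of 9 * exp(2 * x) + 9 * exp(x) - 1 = 72*exp(2*x) + 9*exp(x)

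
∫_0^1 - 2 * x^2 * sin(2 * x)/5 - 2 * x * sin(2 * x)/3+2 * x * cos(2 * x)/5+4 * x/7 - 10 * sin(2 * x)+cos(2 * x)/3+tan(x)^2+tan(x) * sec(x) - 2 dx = -61/7 + 83*cos(2)/15 + tan(1) + sec(1)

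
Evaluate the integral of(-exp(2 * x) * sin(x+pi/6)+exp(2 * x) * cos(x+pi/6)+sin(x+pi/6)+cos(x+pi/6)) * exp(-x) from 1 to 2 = (-exp(-2) + exp(2))*cos(pi/6 + 2) - (E - exp(-1))*cos(pi/6 + 1)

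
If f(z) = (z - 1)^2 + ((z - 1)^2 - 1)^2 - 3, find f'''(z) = 24*z - 24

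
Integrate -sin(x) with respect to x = cos(x) + C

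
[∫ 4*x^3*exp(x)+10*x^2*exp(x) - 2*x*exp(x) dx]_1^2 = -2*E + 26*exp(2)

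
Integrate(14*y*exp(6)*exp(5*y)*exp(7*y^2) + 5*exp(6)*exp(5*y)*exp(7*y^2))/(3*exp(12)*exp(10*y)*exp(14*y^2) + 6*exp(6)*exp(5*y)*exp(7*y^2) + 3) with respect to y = (-8*exp(7*y^2 + 5*y + 6) - 9)/(3*(exp(7*y^2 + 5*y + 6) + 1)) + C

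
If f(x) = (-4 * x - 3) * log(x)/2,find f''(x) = (3 - 4*x)/(2*x^2)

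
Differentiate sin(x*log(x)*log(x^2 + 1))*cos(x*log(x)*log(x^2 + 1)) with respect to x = (x^2*log(x)*log(x^2 + 1) + 2*x^2*log(x) + x^2*log(x^2 + 1) + log(x)*log(x^2 + 1) + log(x^2 + 1))*cos(2*x*log(x)*log(x^2 + 1))/(x^2 + 1)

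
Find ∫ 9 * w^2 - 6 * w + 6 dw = 3*w^3 - 3*w^2 + 6*w + C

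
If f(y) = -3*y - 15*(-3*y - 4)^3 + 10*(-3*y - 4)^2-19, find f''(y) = 2430*y + 3420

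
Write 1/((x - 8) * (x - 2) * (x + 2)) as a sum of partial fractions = 1/(40*(x + 2)) - 1/(24*(x - 2)) + 1/(60*(x - 8))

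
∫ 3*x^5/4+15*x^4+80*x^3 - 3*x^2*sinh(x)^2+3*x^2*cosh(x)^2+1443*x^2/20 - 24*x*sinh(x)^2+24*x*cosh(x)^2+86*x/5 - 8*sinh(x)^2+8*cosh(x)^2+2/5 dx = x^6/8 + 3*x^5 + 20*x^4 + 501*x^3/20 + 103*x^2/5 + 42*x/5 + C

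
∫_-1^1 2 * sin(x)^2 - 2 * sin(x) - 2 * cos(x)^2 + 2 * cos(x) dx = -2*sin(2) + 4*sin(1)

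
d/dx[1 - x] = -1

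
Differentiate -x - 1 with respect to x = -1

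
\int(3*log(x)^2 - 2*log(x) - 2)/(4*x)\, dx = (log(x)^2 - log(x) - 2)*log(x)/4 + C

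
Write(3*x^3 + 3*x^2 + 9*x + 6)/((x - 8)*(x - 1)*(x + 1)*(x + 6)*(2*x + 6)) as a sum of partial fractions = -1/(5*(x + 6)) + 25/(176*(x + 3)) - 1/(120*(x + 1)) - 3/(112*(x - 1)) + 43/(462*(x - 8))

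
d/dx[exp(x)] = exp(x)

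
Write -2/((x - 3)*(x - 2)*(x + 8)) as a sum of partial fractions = -1/(55*(x + 8)) + 1/(5*(x - 2)) - 2/(11*(x - 3))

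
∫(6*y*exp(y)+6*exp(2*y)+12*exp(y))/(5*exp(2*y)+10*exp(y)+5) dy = 6*(y*exp(y) + 6*exp(y) + 5)/(5*(exp(y) + 1)) + C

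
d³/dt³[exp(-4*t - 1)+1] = -64*exp(-4*t - 1)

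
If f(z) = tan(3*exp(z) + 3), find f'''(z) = 162*exp(3*z)*tan(3*exp(z) + 3)^4 + 216*exp(3*z)*tan(3*exp(z) + 3)^2 + 54*exp(3*z) + 54*exp(2*z)*tan(3*exp(z) + 3)^3 + 54*exp(2*z)*tan(3*exp(z) + 3) + 3*exp(z)*tan(3*exp(z) + 3)^2 + 3*exp(z)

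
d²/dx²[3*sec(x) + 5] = -3/cos(x) + 6/cos(x)^3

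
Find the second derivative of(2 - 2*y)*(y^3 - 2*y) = -24*y^2 + 12*y + 8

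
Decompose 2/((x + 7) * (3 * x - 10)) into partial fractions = 6/(31*(3*x - 10)) - 2/(31*(x + 7))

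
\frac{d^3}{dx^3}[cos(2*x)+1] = 8*sin(2*x)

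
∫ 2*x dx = x^2 + C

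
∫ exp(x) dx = exp(x) + C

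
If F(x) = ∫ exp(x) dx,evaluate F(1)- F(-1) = E - exp(-1)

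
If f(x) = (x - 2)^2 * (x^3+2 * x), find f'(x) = 5*x^4 - 16*x^3 + 18*x^2 - 16*x + 8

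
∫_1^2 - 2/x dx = -2*log(2)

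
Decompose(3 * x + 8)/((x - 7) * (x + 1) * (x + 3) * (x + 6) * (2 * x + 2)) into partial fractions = -1/(195*(x + 6)) + 1/(240*(x + 3)) - 1/(1280*(x + 1)) - 1/(32*(x + 1)^2) + 29/(16640*(x - 7))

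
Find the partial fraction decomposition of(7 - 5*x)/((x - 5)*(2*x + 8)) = -3/(2*(x + 4)) - 1/(x - 5)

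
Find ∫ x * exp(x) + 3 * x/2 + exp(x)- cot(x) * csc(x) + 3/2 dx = 3*x*(x + 2)/4 + x*exp(x) + csc(x) + C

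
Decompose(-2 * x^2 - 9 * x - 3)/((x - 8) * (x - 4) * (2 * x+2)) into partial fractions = 2/(45*(x + 1)) + 71/(40*(x - 4)) - 203/(72*(x - 8))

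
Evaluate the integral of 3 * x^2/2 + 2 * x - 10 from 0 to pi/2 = -12 + (-2 + pi/2)^2*(pi/4 + 3)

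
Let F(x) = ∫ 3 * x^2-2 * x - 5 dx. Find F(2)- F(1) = -1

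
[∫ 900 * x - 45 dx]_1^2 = 1305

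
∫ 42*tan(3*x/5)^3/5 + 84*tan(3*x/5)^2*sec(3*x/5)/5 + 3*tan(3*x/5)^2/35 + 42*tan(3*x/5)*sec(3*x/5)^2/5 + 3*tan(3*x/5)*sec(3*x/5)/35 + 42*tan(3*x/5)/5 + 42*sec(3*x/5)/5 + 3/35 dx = 7*(tan(3*x/5) + sec(3*x/5))^2 + tan(3*x/5)/7 + sec(3*x/5)/7 + C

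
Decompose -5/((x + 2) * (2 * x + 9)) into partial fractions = 2/(2*x + 9) - 1/(x + 2)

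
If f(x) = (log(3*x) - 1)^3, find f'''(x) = (6*log(x)^2 - 30*log(x) + 12*log(3)*log(x) - 30*log(3) + 6*log(3)^2 + 30)/x^3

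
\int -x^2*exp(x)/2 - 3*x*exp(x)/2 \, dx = (-x^2 - x + 1)*exp(x)/2 + C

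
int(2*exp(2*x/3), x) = 3*exp(2*x/3) + C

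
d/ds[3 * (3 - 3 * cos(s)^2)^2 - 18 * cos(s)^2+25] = 45*sin(2*s) - 27*sin(4*s)/2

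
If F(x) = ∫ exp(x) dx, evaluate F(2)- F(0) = -1 + exp(2)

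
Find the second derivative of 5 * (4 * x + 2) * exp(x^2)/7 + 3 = 80*x^3*exp(x^2)/7 + 40*x^2*exp(x^2)/7 + 120*x*exp(x^2)/7 + 20*exp(x^2)/7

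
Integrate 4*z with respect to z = 2*z^2 + C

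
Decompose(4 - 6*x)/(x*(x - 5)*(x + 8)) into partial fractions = 1/(2*(x + 8)) - 2/(5*(x - 5)) - 1/(10*x)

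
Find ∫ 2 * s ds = s^2 + C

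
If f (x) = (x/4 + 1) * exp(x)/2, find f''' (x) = x*exp(x)/8 + 7*exp(x)/8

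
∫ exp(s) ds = exp(s) + C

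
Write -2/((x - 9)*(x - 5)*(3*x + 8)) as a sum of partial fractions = -18/(805*(3*x + 8)) + 1/(46*(x - 5)) - 1/(70*(x - 9))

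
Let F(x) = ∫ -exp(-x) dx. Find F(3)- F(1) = -exp(-1) + exp(-3)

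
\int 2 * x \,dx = x^2 + C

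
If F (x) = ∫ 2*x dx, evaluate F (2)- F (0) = 4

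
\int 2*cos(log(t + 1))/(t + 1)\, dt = 2*sin(log(t + 1)) + C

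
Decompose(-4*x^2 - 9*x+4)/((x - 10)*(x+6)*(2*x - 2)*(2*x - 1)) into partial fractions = -6/(247*(2*x - 1)) + 43/(1456*(x + 6)) + 1/(14*(x - 1)) - 27/(304*(x - 10))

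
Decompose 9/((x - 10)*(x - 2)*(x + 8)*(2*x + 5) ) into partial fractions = 8/(275*(2*x + 5)) - 1/(220*(x + 8)) - 1/(80*(x - 2)) + 1/(400*(x - 10))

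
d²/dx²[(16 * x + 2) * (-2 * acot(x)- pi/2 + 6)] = (64 - 8*x)/(x^4 + 2*x^2 + 1)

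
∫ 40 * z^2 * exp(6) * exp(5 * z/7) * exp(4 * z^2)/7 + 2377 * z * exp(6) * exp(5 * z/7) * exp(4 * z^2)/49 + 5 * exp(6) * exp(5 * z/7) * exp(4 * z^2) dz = (5*z + 42)*exp(4*z^2 + 5*z/7 + 6)/7 + C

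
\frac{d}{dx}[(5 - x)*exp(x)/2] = -x*exp(x)/2 + 2*exp(x)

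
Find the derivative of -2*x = -2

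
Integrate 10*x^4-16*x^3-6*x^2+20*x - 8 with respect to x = 2*x^5 - 4*x^4 - 2*x^3 + 10*x^2 - 8*x + C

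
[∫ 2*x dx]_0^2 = 4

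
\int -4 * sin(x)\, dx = 4*cos(x) + C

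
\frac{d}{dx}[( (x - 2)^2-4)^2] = 4*x^3 - 24*x^2 + 32*x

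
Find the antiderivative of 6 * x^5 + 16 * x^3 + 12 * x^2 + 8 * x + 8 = x^6 + 4*x^4 + 4*x^3 + 4*x^2 + 8*x + C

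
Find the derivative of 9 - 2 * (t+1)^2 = -4*t - 4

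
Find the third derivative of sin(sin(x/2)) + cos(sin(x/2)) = sqrt(2)*(3*sin(x/2)*sin(sin(x/2) + pi/4) - cos(x/2)^2*cos(sin(x/2) + pi/4) - cos(sin(x/2) + pi/4))*cos(x/2)/8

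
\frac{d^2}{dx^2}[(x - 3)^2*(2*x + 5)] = 12*x - 14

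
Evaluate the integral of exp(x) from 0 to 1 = -1 + E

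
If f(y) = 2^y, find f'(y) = 2^y*log(2)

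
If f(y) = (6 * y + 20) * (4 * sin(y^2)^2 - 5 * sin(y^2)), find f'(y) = 48*y^2*sin(2*y^2) - 60*y^2*cos(y^2) + 160*y*sin(2*y^2) - 200*y*cos(y^2) + 24*sin(y^2)^2 - 30*sin(y^2)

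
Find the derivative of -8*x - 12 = -8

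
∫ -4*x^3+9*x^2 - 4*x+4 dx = -x^4 + 3*x^3 - 2*x^2 + 4*x + C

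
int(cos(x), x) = sin(x) + C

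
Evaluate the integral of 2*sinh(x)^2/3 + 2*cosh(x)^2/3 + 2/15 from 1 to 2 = -sinh(2)/3 + 2/15 + sinh(4)/3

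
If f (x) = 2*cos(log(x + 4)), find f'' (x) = -2*sqrt(2)*cos(log(x + 4) + pi/4)/(x^2 + 8*x + 16)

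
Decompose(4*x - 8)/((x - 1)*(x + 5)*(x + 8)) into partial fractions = -40/(27*(x + 8)) + 14/(9*(x + 5)) - 2/(27*(x - 1))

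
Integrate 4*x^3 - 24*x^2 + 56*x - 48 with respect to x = x^4 - 8*x^3 + 28*x^2 - 48*x + C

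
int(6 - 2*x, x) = -x^2 + 6*x + C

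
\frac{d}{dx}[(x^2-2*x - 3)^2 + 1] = 4*x^3 - 12*x^2 - 4*x + 12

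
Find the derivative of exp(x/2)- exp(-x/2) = (exp(x) + 1)*exp(-x/2)/2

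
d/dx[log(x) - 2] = 1/x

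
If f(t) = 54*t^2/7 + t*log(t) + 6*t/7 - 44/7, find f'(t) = 108*t/7 + log(t) + 13/7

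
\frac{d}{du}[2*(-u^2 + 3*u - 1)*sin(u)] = -2*u^2*cos(u) - 4*u*sin(u) + 6*u*cos(u) + 6*sin(u) - 2*cos(u)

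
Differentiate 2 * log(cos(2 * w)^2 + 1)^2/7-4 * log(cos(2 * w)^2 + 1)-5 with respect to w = (-16*log(cos(2*w)^2 + 1)*sin(2*w)*cos(2*w) + 56*sin(4*w))/(7*cos(2*w)^2 + 7)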